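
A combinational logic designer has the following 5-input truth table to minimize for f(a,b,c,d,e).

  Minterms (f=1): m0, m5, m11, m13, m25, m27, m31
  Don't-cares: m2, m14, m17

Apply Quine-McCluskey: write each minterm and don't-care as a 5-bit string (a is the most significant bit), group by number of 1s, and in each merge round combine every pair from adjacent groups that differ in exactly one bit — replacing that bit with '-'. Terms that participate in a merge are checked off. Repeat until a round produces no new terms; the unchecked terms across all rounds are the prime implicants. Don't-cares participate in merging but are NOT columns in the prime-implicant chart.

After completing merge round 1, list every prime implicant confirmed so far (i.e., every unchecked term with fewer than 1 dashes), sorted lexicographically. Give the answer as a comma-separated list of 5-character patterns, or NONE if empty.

Round 0: 00000✓ 00010✓ 00101✓ 01011✓ 01101✓ 01110 10001✓ 11001✓ 11011✓ 11111✓
Round 1: -1011 0-101 000-0 1-001 11-11 110-1
PIs = {-1011, 0-101, 000-0, 01110, 1-001, 11-11, 110-1}

01110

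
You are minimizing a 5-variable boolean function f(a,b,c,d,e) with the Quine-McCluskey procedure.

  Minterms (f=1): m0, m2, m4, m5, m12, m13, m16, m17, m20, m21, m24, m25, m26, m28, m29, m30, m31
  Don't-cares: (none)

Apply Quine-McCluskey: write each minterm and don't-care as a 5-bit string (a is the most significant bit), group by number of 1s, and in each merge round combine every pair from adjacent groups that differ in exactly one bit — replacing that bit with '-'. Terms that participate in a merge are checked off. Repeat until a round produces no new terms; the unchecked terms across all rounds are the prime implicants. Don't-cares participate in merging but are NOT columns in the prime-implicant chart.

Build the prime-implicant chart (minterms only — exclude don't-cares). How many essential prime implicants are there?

5

[col 0] 00000*, 00010*, 00100*, 00101*, 01100*, 01101*, 10000*, 10001*, 10100*, 10101*, 11000*, 11001*, 11010*, 11100*, 11101*, 11110*, 11111*
[col 1] -0000*, -0100*, -0101*, -1100*, -1101*, 0-100*, 0-101*, 00-00*, 000-0, 0010-*, 0110-*, 1-000*, 1-001*, 1-100*, 1-101*, 10-00*, 10-01*, 1000-*, 1010-*, 11-00*, 11-01*, 11-10*, 110-0*, 1100-*, 111-0*, 111-1*, 1110-*, 1111-*
[col 2] --100*, --101*, -0-00, -010-*, -110-*, 0-10-*, 1--00*, 1--01*, 1-00-*, 1-10-*, 10-0-*, 11--0, 11-0-*, 111--
[col 3] --10-, 1--0-
Prime implicants: --10-, -0-00, 000-0, 1--0-, 11--0, 111--
PI chart (minterm → PIs covering it):
  0 | -0-00,000-0
  2 | 000-0  (sole → essential)
  4 | --10-,-0-00
  5 | --10-  (sole → essential)
  12 | --10-  (sole → essential)
  13 | --10-  (sole → essential)
  16 | -0-00,1--0-
  17 | 1--0-  (sole → essential)
  20 | --10-,-0-00,1--0-
  21 | --10-,1--0-
  24 | 1--0-,11--0
  25 | 1--0-  (sole → essential)
  26 | 11--0  (sole → essential)
  28 | --10-,1--0-,11--0,111--
  29 | --10-,1--0-,111--
  30 | 11--0,111--
  31 | 111--  (sole → essential)
Essential prime implicants: --10-, 000-0, 1--0-, 11--0, 111--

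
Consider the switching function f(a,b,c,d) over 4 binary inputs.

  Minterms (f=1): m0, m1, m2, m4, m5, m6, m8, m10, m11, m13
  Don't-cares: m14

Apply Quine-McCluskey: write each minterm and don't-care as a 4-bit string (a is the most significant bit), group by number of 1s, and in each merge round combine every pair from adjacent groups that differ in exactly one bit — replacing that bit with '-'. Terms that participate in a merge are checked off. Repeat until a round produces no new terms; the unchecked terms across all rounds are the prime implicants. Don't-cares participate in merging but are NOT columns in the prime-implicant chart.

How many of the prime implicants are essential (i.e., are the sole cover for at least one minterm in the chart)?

Round 0: 0000✓ 0001✓ 0010✓ 0100✓ 0101✓ 0110✓ 1000✓ 1010✓ 1011✓ 1101✓ 1110✓
Round 1: -000✓ -010✓ -101 -110✓ 0-00✓ 0-01✓ 0-10✓ 00-0✓ 000-✓ 01-0✓ 010-✓ 1-10✓ 10-0✓ 101-
Round 2: --10 -0-0 0--0 0-0-
PIs = {--10, -0-0, -101, 0--0, 0-0-, 101-}
Coverage chart:
  m0: -0-0,0--0,0-0-
  m1: 0-0- ←essential
  m2: --10,-0-0,0--0
  m4: 0--0,0-0-
  m5: -101,0-0-
  m6: --10,0--0
  m8: -0-0 ←essential
  m10: --10,-0-0,101-
  m11: 101- ←essential
  m13: -101 ←essential
Essential: -0-0, -101, 0-0-, 101-

4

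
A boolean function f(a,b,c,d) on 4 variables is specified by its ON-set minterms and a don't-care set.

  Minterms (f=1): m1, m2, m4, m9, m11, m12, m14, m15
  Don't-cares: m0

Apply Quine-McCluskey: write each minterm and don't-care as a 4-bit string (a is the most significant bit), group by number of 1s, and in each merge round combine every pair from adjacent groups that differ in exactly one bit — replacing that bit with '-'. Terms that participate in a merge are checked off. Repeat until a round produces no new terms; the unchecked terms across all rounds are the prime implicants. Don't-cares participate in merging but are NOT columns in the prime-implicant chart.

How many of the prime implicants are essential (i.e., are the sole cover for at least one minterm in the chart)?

1

size-2^0 implicants → 0000(✓)  0001(✓)  0010(✓)  0100(✓)  1001(✓)  1011(✓)  1100(✓)  1110(✓)  1111(✓)
size-2^1 implicants → -001  -100  0-00  00-0  000-  1-11  10-1  11-0  111-
Unchecked terms (primes): -001, -100, 0-00, 00-0, 000-, 1-11, 10-1, 11-0, 111-
Minterm coverage:
  m1 ⊆ -001,000-
  m2 ⊆ 00-0 [E]
  m4 ⊆ -100,0-00
  m9 ⊆ -001,10-1
  m11 ⊆ 1-11,10-1
  m12 ⊆ -100,11-0
  m14 ⊆ 11-0,111-
  m15 ⊆ 1-11,111-
E = {00-0}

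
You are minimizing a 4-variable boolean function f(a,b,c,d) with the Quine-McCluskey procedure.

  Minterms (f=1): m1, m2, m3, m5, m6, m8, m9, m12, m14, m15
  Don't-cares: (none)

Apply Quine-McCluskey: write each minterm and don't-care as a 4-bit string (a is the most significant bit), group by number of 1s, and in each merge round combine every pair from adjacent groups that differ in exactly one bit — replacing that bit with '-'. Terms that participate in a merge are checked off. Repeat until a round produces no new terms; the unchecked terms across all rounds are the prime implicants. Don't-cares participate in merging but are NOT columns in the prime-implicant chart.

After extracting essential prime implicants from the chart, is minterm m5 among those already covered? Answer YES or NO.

Round 0: 0001✓ 0010✓ 0011✓ 0101✓ 0110✓ 1000✓ 1001✓ 1100✓ 1110✓ 1111✓
Round 1: -001 -110 0-01 0-10 00-1 001- 1-00 100- 11-0 111-
PIs = {-001, -110, 0-01, 0-10, 00-1, 001-, 1-00, 100-, 11-0, 111-}
Coverage chart:
  m1: -001,0-01,00-1
  m2: 0-10,001-
  m3: 00-1,001-
  m5: 0-01 ←essential
  m6: -110,0-10
  m8: 1-00,100-
  m9: -001,100-
  m12: 1-00,11-0
  m14: -110,11-0,111-
  m15: 111- ←essential
Essential: 0-01, 111-

YES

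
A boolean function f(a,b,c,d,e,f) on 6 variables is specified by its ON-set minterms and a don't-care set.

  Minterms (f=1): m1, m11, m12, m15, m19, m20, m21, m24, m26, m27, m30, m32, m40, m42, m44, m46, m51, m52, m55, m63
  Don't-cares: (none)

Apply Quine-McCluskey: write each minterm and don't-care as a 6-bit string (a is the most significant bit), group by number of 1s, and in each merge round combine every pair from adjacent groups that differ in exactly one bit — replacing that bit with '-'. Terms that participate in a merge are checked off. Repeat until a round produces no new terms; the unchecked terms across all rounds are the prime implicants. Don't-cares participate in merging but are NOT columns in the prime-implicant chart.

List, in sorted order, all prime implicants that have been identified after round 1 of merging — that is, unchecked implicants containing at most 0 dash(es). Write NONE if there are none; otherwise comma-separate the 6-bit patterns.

000001

size-2^0 implicants → 000001  001011(✓)  001100(✓)  001111(✓)  010011(✓)  010100(✓)  010101(✓)  011000(✓)  011010(✓)  011011(✓)  011110(✓)  100000(✓)  101000(✓)  101010(✓)  101100(✓)  101110(✓)  110011(✓)  110100(✓)  110111(✓)  111111(✓)
size-2^1 implicants → -01100  -10011  -10100  0-1011  001-11  01-011  01010-  011-10  0110-0  01101-  10-000  101-00(✓)  101-10(✓)  1010-0(✓)  1011-0(✓)  11-111  110-11
size-2^2 implicants → 101--0
Unchecked terms (primes): -01100, -10011, -10100, 0-1011, 000001, 001-11, 01-011, 01010-, 011-10, 0110-0, 01101-, 10-000, 101--0, 11-111, 110-11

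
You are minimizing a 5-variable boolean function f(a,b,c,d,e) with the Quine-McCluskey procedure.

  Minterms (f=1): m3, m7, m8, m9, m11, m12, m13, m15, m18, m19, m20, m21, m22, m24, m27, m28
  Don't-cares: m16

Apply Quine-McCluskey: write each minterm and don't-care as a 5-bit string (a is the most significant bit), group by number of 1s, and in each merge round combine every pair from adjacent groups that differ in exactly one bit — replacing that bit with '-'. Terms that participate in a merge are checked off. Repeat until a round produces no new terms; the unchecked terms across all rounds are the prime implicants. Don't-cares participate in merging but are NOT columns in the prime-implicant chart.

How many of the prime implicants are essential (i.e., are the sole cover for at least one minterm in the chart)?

size-2^0 implicants → 00011(✓)  00111(✓)  01000(✓)  01001(✓)  01011(✓)  01100(✓)  01101(✓)  01111(✓)  10000(✓)  10010(✓)  10011(✓)  10100(✓)  10101(✓)  10110(✓)  11000(✓)  11011(✓)  11100(✓)
size-2^1 implicants → -0011(✓)  -1000(✓)  -1011(✓)  -1100(✓)  0-011(✓)  0-111(✓)  00-11(✓)  01-00(✓)  01-01(✓)  01-11(✓)  010-1(✓)  0100-(✓)  011-1(✓)  0110-(✓)  1-000(✓)  1-011(✓)  1-100(✓)  10-00(✓)  10-10(✓)  100-0(✓)  1001-  101-0(✓)  1010-  11-00(✓)
size-2^2 implicants → --011  -1-00  0--11  01--1  01-0-  1--00  10--0
Unchecked terms (primes): --011, -1-00, 0--11, 01--1, 01-0-, 1--00, 10--0, 1001-, 1010-
Minterm coverage:
  m3 ⊆ --011,0--11
  m7 ⊆ 0--11 [E]
  m8 ⊆ -1-00,01-0-
  m9 ⊆ 01--1,01-0-
  m11 ⊆ --011,0--11,01--1
  m12 ⊆ -1-00,01-0-
  m13 ⊆ 01--1,01-0-
  m15 ⊆ 0--11,01--1
  m18 ⊆ 10--0,1001-
  m19 ⊆ --011,1001-
  m20 ⊆ 1--00,10--0,1010-
  m21 ⊆ 1010- [E]
  m22 ⊆ 10--0 [E]
  m24 ⊆ -1-00,1--00
  m27 ⊆ --011 [E]
  m28 ⊆ -1-00,1--00
E = {--011, 0--11, 10--0, 1010-}

4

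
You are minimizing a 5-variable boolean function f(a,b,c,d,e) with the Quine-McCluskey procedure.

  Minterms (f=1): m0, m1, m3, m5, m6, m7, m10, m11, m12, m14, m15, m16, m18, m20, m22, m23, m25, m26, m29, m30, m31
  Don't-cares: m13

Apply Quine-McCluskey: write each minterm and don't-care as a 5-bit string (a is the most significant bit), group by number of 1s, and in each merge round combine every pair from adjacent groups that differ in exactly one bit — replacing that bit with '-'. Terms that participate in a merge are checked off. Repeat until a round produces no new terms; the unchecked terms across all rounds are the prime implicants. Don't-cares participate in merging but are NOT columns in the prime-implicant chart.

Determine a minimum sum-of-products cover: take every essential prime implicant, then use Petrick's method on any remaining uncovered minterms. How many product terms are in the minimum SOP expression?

[col 0] 00000*, 00001*, 00011*, 00101*, 00110*, 00111*, 01010*, 01011*, 01100*, 01101*, 01110*, 01111*, 10000*, 10010*, 10100*, 10110*, 10111*, 11001*, 11010*, 11101*, 11110*, 11111*
[col 1] -0000, -0110*, -0111*, -1010*, -1101*, -1110*, -1111*, 0-011*, 0-101*, 0-110*, 0-111*, 00-01*, 00-11*, 000-1*, 0000-, 001-1*, 0011-*, 01-10*, 01-11*, 0101-*, 011-0*, 011-1*, 0110-*, 0111-*, 1-010*, 1-110*, 1-111*, 10-00*, 10-10*, 100-0*, 101-0*, 1011-*, 11-01, 11-10*, 111-1*, 1111-*
[col 2] --110*, --111*, -011-*, -1-10, -11-1, -111-*, 0--11, 0-1-1, 0-11-*, 00--1, 01-1-, 011--, 1--10, 1-11-*, 10--0
[col 3] --11-
Prime implicants: --11-, -0000, -1-10, -11-1, 0--11, 0-1-1, 00--1, 0000-, 01-1-, 011--, 1--10, 10--0, 11-01
PI chart (minterm → PIs covering it):
  0 | -0000,0000-
  1 | 00--1,0000-
  3 | 0--11,00--1
  5 | 0-1-1,00--1
  6 | --11-  (sole → essential)
  7 | --11-,0--11,0-1-1,00--1
  10 | -1-10,01-1-
  11 | 0--11,01-1-
  12 | 011--  (sole → essential)
  14 | --11-,-1-10,01-1-,011--
  15 | --11-,-11-1,0--11,0-1-1,01-1-,011--
  16 | -0000,10--0
  18 | 1--10,10--0
  20 | 10--0  (sole → essential)
  22 | --11-,1--10,10--0
  23 | --11-  (sole → essential)
  25 | 11-01  (sole → essential)
  26 | -1-10,1--10
  29 | -11-1,11-01
  30 | --11-,-1-10,1--10
  31 | --11-,-11-1
Essential prime implicants: --11-, 011--, 10--0, 11-01
Petrick residual → -0000, -1-10, 0--11, 00--1
Minimum SOP uses 8 PIs: cd + b'c'd'e' + bde' + a'de + a'b'e + a'bc + ab'e' + abd'e

8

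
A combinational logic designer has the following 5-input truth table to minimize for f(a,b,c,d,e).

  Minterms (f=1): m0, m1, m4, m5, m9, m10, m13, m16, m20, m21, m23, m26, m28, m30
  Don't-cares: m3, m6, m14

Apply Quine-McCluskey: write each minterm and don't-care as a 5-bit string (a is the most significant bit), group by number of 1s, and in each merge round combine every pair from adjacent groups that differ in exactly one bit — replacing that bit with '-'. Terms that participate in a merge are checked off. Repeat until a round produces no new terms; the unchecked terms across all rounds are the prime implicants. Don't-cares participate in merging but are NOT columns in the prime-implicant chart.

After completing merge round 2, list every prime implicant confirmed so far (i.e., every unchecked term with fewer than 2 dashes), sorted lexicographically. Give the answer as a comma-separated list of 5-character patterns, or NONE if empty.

0-110, 000-1, 001-0, 1-100, 101-1, 111-0

[col 0] 00000*, 00001*, 00011*, 00100*, 00101*, 00110*, 01001*, 01010*, 01101*, 01110*, 10000*, 10100*, 10101*, 10111*, 11010*, 11100*, 11110*
[col 1] -0000*, -0100*, -0101*, -1010*, -1110*, 0-001*, 0-101*, 0-110, 00-00*, 00-01*, 000-1, 0000-*, 001-0, 0010-*, 01-01*, 01-10*, 1-100, 10-00*, 101-1, 1010-*, 11-10*, 111-0
[col 2] -0-00, -010-, -1-10, 0--01, 00-0-
Prime implicants: -0-00, -010-, -1-10, 0--01, 0-110, 00-0-, 000-1, 001-0, 1-100, 101-1, 111-0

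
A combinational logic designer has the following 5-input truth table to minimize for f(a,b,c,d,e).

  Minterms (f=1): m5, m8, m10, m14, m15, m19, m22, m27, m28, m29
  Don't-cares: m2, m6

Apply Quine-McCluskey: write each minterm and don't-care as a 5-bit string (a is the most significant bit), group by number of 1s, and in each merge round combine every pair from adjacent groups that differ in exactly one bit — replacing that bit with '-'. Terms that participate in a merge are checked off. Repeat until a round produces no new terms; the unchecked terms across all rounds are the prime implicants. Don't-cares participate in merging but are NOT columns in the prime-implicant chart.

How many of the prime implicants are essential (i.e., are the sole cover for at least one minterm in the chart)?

[col 0] 00010*, 00101, 00110*, 01000*, 01010*, 01110*, 01111*, 10011*, 10110*, 11011*, 11100*, 11101*
[col 1] -0110, 0-010*, 0-110*, 00-10*, 01-10*, 010-0, 0111-, 1-011, 1110-
[col 2] 0--10
Prime implicants: -0110, 0--10, 00101, 010-0, 0111-, 1-011, 1110-
PI chart (minterm → PIs covering it):
  5 | 00101  (sole → essential)
  8 | 010-0  (sole → essential)
  10 | 0--10,010-0
  14 | 0--10,0111-
  15 | 0111-  (sole → essential)
  19 | 1-011  (sole → essential)
  22 | -0110  (sole → essential)
  27 | 1-011  (sole → essential)
  28 | 1110-  (sole → essential)
  29 | 1110-  (sole → essential)
Essential prime implicants: -0110, 00101, 010-0, 0111-, 1-011, 1110-

6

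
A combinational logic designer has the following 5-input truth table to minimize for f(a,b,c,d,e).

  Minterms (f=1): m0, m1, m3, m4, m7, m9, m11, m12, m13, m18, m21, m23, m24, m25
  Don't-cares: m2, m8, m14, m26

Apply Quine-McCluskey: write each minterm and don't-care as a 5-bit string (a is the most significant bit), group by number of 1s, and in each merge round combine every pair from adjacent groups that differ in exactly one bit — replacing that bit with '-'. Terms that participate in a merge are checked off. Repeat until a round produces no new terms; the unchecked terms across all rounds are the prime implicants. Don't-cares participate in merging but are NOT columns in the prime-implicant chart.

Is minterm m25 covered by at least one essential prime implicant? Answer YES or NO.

Round 0: 00000✓ 00001✓ 00010✓ 00011✓ 00100✓ 00111✓ 01000✓ 01001✓ 01011✓ 01100✓ 01101✓ 01110✓ 10010✓ 10101✓ 10111✓ 11000✓ 11001✓ 11010✓
Round 1: -0010 -0111 -1000✓ -1001✓ 0-000✓ 0-001✓ 0-011✓ 0-100✓ 00-00✓ 00-11 000-0✓ 000-1✓ 0000-✓ 0001-✓ 01-00✓ 01-01✓ 010-1✓ 0100-✓ 011-0 0110-✓ 1-010 101-1 110-0 1100-✓
Round 2: -100- 0--00 0-0-1 0-00- 000-- 01-0-
PIs = {-0010, -0111, -100-, 0--00, 0-0-1, 0-00-, 00-11, 000--, 01-0-, 011-0, 1-010, 101-1, 110-0}
Coverage chart:
  m0: 0--00,0-00-,000--
  m1: 0-0-1,0-00-,000--
  m3: 0-0-1,00-11,000--
  m4: 0--00 ←essential
  m7: -0111,00-11
  m9: -100-,0-0-1,0-00-,01-0-
  m11: 0-0-1 ←essential
  m12: 0--00,01-0-,011-0
  m13: 01-0- ←essential
  m18: -0010,1-010
  m21: 101-1 ←essential
  m23: -0111,101-1
  m24: -100-,110-0
  m25: -100- ←essential
Essential: -100-, 0--00, 0-0-1, 01-0-, 101-1

YES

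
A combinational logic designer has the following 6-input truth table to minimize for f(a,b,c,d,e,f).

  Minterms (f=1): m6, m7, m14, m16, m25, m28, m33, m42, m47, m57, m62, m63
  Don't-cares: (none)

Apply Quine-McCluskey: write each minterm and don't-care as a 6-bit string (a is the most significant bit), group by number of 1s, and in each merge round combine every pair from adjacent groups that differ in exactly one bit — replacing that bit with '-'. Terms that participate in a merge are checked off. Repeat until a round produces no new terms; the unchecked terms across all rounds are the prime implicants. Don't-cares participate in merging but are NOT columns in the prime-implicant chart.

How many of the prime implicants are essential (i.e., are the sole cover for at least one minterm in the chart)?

Round 0: 000110✓ 000111✓ 001110✓ 010000 011001✓ 011100 100001 101010 101111✓ 111001✓ 111110✓ 111111✓
Round 1: -11001 00-110 00011- 1-1111 11111-
PIs = {-11001, 00-110, 00011-, 010000, 011100, 1-1111, 100001, 101010, 11111-}
Coverage chart:
  m6: 00-110,00011-
  m7: 00011- ←essential
  m14: 00-110 ←essential
  m16: 010000 ←essential
  m25: -11001 ←essential
  m28: 011100 ←essential
  m33: 100001 ←essential
  m42: 101010 ←essential
  m47: 1-1111 ←essential
  m57: -11001 ←essential
  m62: 11111- ←essential
  m63: 1-1111,11111-
Essential: -11001, 00-110, 00011-, 010000, 011100, 1-1111, 100001, 101010, 11111-

9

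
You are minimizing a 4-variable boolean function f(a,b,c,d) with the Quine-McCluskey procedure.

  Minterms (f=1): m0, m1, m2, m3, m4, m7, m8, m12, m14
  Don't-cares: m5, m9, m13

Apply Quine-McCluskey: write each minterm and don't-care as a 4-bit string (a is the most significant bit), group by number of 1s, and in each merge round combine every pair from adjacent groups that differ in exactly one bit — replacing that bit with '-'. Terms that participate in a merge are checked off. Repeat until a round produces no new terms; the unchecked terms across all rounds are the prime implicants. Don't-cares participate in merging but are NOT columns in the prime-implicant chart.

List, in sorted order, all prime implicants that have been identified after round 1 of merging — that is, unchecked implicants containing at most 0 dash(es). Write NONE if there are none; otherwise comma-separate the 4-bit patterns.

[col 0] 0000*, 0001*, 0010*, 0011*, 0100*, 0101*, 0111*, 1000*, 1001*, 1100*, 1101*, 1110*
[col 1] -000*, -001*, -100*, -101*, 0-00*, 0-01*, 0-11*, 00-0*, 00-1*, 000-*, 001-*, 01-1*, 010-*, 1-00*, 1-01*, 100-*, 11-0, 110-*
[col 2] --00*, --01*, -00-*, -10-*, 0--1, 0-0-*, 00--, 1-0-*
[col 3] --0-
Prime implicants: --0-, 0--1, 00--, 11-0

NONE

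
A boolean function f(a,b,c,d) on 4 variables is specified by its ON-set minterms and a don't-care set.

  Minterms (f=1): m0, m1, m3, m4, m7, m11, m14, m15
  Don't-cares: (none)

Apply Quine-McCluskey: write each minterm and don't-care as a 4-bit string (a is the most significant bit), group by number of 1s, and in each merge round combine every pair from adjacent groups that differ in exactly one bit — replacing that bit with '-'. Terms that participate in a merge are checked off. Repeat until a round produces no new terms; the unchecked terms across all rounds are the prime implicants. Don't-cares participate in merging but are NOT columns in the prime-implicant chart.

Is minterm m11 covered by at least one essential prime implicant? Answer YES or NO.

YES

size-2^0 implicants → 0000(✓)  0001(✓)  0011(✓)  0100(✓)  0111(✓)  1011(✓)  1110(✓)  1111(✓)
size-2^1 implicants → -011(✓)  -111(✓)  0-00  0-11(✓)  00-1  000-  1-11(✓)  111-
size-2^2 implicants → --11
Unchecked terms (primes): --11, 0-00, 00-1, 000-, 111-
Minterm coverage:
  m0 ⊆ 0-00,000-
  m1 ⊆ 00-1,000-
  m3 ⊆ --11,00-1
  m4 ⊆ 0-00 [E]
  m7 ⊆ --11 [E]
  m11 ⊆ --11 [E]
  m14 ⊆ 111- [E]
  m15 ⊆ --11,111-
E = {--11, 0-00, 111-}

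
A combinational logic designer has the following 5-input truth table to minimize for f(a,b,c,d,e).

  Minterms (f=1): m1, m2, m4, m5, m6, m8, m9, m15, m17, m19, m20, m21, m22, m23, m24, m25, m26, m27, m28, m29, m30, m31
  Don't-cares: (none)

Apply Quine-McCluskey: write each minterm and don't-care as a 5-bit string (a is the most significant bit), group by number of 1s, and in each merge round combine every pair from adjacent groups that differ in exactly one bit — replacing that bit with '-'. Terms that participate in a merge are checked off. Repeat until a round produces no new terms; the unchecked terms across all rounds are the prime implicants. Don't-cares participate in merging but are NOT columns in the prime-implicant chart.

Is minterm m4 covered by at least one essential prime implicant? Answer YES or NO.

NO

size-2^0 implicants → 00001(✓)  00010(✓)  00100(✓)  00101(✓)  00110(✓)  01000(✓)  01001(✓)  01111(✓)  10001(✓)  10011(✓)  10100(✓)  10101(✓)  10110(✓)  10111(✓)  11000(✓)  11001(✓)  11010(✓)  11011(✓)  11100(✓)  11101(✓)  11110(✓)  11111(✓)
size-2^1 implicants → -0001(✓)  -0100(✓)  -0101(✓)  -0110(✓)  -1000(✓)  -1001(✓)  -1111  0-001(✓)  00-01(✓)  00-10  001-0(✓)  0010-(✓)  0100-(✓)  1-001(✓)  1-011(✓)  1-100(✓)  1-101(✓)  1-110(✓)  1-111(✓)  10-01(✓)  10-11(✓)  100-1(✓)  101-0(✓)  101-1(✓)  1010-(✓)  1011-(✓)  11-00(✓)  11-01(✓)  11-10(✓)  11-11(✓)  110-0(✓)  110-1(✓)  1100-(✓)  1101-(✓)  111-0(✓)  111-1(✓)  1110-(✓)  1111-(✓)
size-2^2 implicants → --001  -0-01  -01-0  -010-  -100-  1--01(✓)  1--11(✓)  1-0-1(✓)  1-1-0(✓)  1-1-1(✓)  1-10-(✓)  1-11-(✓)  10--1(✓)  101--(✓)  11--0(✓)  11--1(✓)  11-0-(✓)  11-1-(✓)  110--(✓)  111--(✓)
size-2^3 implicants → 1---1  1-1--  11---
Unchecked terms (primes): --001, -0-01, -01-0, -010-, -100-, -1111, 00-10, 1---1, 1-1--, 11---
Minterm coverage:
  m1 ⊆ --001,-0-01
  m2 ⊆ 00-10 [E]
  m4 ⊆ -01-0,-010-
  m5 ⊆ -0-01,-010-
  m6 ⊆ -01-0,00-10
  m8 ⊆ -100- [E]
  m9 ⊆ --001,-100-
  m15 ⊆ -1111 [E]
  m17 ⊆ --001,-0-01,1---1
  m19 ⊆ 1---1 [E]
  m20 ⊆ -01-0,-010-,1-1--
  m21 ⊆ -0-01,-010-,1---1,1-1--
  m22 ⊆ -01-0,1-1--
  m23 ⊆ 1---1,1-1--
  m24 ⊆ -100-,11---
  m25 ⊆ --001,-100-,1---1,11---
  m26 ⊆ 11--- [E]
  m27 ⊆ 1---1,11---
  m28 ⊆ 1-1--,11---
  m29 ⊆ 1---1,1-1--,11---
  m30 ⊆ 1-1--,11---
  m31 ⊆ -1111,1---1,1-1--,11---
E = {-100-, -1111, 00-10, 1---1, 11---}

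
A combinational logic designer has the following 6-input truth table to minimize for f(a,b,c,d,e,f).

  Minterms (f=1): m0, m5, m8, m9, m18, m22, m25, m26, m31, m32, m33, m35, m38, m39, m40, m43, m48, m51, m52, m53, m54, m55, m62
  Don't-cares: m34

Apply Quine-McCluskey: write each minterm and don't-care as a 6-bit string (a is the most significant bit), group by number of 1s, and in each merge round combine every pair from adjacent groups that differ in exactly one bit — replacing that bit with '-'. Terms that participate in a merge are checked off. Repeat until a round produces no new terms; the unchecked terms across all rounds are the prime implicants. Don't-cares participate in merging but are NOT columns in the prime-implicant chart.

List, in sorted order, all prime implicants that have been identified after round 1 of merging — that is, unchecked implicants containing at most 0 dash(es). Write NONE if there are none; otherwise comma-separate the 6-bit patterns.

[col 0] 000000*, 000101, 001000*, 001001*, 010010*, 010110*, 011001*, 011010*, 011111, 100000*, 100001*, 100010*, 100011*, 100110*, 100111*, 101000*, 101011*, 110000*, 110011*, 110100*, 110101*, 110110*, 110111*, 111110*
[col 1] -00000*, -01000*, -10110, 0-1001, 00-000*, 00100-, 01-010, 010-10, 1-0000, 1-0011*, 1-0110*, 1-0111*, 10-000*, 10-011, 100-10*, 100-11*, 1000-0*, 1000-1*, 10000-*, 10001-*, 10011-*, 11-110, 110-00, 110-11*, 1101-0*, 1101-1*, 11010-*, 11011-*
[col 2] -0-000, 1-0-11, 1-011-, 100-1-, 1000--, 1101--
Prime implicants: -0-000, -10110, 0-1001, 000101, 00100-, 01-010, 010-10, 011111, 1-0-11, 1-0000, 1-011-, 10-011, 100-1-, 1000--, 11-110, 110-00, 1101--

000101, 011111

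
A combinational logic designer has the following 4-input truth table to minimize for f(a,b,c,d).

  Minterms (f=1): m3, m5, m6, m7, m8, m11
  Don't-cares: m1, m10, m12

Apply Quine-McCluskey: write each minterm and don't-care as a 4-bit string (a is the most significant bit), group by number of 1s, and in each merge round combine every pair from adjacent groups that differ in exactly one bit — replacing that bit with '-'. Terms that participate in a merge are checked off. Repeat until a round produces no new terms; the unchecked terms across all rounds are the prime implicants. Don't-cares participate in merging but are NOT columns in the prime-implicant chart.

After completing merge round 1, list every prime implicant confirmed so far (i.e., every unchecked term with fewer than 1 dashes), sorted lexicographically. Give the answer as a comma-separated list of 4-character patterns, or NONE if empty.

NONE

[col 0] 0001*, 0011*, 0101*, 0110*, 0111*, 1000*, 1010*, 1011*, 1100*
[col 1] -011, 0-01*, 0-11*, 00-1*, 01-1*, 011-, 1-00, 10-0, 101-
[col 2] 0--1
Prime implicants: -011, 0--1, 011-, 1-00, 10-0, 101-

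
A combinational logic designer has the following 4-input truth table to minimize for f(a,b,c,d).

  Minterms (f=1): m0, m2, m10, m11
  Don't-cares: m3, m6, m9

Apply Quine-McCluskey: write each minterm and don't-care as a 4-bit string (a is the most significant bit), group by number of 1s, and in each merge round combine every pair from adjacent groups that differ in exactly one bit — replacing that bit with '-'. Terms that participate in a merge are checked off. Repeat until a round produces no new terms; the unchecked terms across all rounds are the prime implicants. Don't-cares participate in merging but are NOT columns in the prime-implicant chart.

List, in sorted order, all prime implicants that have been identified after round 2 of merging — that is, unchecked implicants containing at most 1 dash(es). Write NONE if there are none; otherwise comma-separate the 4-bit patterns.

[col 0] 0000*, 0010*, 0011*, 0110*, 1001*, 1010*, 1011*
[col 1] -010*, -011*, 0-10, 00-0, 001-*, 10-1, 101-*
[col 2] -01-
Prime implicants: -01-, 0-10, 00-0, 10-1

0-10, 00-0, 10-1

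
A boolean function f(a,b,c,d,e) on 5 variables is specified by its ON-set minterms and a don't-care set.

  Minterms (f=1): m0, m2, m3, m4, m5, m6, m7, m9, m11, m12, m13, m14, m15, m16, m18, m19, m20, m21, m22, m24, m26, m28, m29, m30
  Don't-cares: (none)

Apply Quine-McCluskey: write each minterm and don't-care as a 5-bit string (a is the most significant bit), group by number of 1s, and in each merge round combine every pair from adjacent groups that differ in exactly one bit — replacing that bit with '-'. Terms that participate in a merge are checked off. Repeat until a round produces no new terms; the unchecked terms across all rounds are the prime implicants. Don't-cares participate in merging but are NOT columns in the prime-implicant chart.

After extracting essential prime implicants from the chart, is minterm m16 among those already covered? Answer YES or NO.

size-2^0 implicants → 00000(✓)  00010(✓)  00011(✓)  00100(✓)  00101(✓)  00110(✓)  00111(✓)  01001(✓)  01011(✓)  01100(✓)  01101(✓)  01110(✓)  01111(✓)  10000(✓)  10010(✓)  10011(✓)  10100(✓)  10101(✓)  10110(✓)  11000(✓)  11010(✓)  11100(✓)  11101(✓)  11110(✓)
size-2^1 implicants → -0000(✓)  -0010(✓)  -0011(✓)  -0100(✓)  -0101(✓)  -0110(✓)  -1100(✓)  -1101(✓)  -1110(✓)  0-011(✓)  0-100(✓)  0-101(✓)  0-110(✓)  0-111(✓)  00-00(✓)  00-10(✓)  00-11(✓)  000-0(✓)  0001-(✓)  001-0(✓)  001-1(✓)  0010-(✓)  0011-(✓)  01-01(✓)  01-11(✓)  010-1(✓)  011-0(✓)  011-1(✓)  0110-(✓)  0111-(✓)  1-000(✓)  1-010(✓)  1-100(✓)  1-101(✓)  1-110(✓)  10-00(✓)  10-10(✓)  100-0(✓)  1001-(✓)  101-0(✓)  1010-(✓)  11-00(✓)  11-10(✓)  110-0(✓)  111-0(✓)  1110-(✓)
size-2^2 implicants → --100(✓)  --101(✓)  --110(✓)  -0-00(✓)  -0-10(✓)  -00-0(✓)  -001-  -01-0(✓)  -010-(✓)  -11-0(✓)  -110-(✓)  0--11  0-1-0(✓)  0-1-1(✓)  0-10-(✓)  0-11-(✓)  00--0(✓)  00-1-  001--(✓)  01--1  011--(✓)  1--00(✓)  1--10(✓)  1-0-0(✓)  1-1-0(✓)  1-10-(✓)  10--0(✓)  11--0(✓)
size-2^3 implicants → --1-0  --10-  -0--0  0-1--  1---0
Unchecked terms (primes): --1-0, --10-, -0--0, -001-, 0--11, 0-1--, 00-1-, 01--1, 1---0
Minterm coverage:
  m0 ⊆ -0--0 [E]
  m2 ⊆ -0--0,-001-,00-1-
  m3 ⊆ -001-,0--11,00-1-
  m4 ⊆ --1-0,--10-,-0--0,0-1--
  m5 ⊆ --10-,0-1--
  m6 ⊆ --1-0,-0--0,0-1--,00-1-
  m7 ⊆ 0--11,0-1--,00-1-
  m9 ⊆ 01--1 [E]
  m11 ⊆ 0--11,01--1
  m12 ⊆ --1-0,--10-,0-1--
  m13 ⊆ --10-,0-1--,01--1
  m14 ⊆ --1-0,0-1--
  m15 ⊆ 0--11,0-1--,01--1
  m16 ⊆ -0--0,1---0
  m18 ⊆ -0--0,-001-,1---0
  m19 ⊆ -001- [E]
  m20 ⊆ --1-0,--10-,-0--0,1---0
  m21 ⊆ --10- [E]
  m22 ⊆ --1-0,-0--0,1---0
  m24 ⊆ 1---0 [E]
  m26 ⊆ 1---0 [E]
  m28 ⊆ --1-0,--10-,1---0
  m29 ⊆ --10- [E]
  m30 ⊆ --1-0,1---0
E = {--10-, -0--0, -001-, 01--1, 1---0}

YES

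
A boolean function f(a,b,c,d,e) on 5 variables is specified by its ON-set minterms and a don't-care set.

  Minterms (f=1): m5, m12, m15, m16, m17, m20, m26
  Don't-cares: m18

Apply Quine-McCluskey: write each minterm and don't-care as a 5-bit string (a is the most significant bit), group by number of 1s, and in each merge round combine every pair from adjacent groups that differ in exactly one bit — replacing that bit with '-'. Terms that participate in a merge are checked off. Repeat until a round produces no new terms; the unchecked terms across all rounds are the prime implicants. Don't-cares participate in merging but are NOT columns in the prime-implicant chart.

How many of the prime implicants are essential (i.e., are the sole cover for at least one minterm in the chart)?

Round 0: 00101 01100 01111 10000✓ 10001✓ 10010✓ 10100✓ 11010✓
Round 1: 1-010 10-00 100-0 1000-
PIs = {00101, 01100, 01111, 1-010, 10-00, 100-0, 1000-}
Coverage chart:
  m5: 00101 ←essential
  m12: 01100 ←essential
  m15: 01111 ←essential
  m16: 10-00,100-0,1000-
  m17: 1000- ←essential
  m20: 10-00 ←essential
  m26: 1-010 ←essential
Essential: 00101, 01100, 01111, 1-010, 10-00, 1000-

6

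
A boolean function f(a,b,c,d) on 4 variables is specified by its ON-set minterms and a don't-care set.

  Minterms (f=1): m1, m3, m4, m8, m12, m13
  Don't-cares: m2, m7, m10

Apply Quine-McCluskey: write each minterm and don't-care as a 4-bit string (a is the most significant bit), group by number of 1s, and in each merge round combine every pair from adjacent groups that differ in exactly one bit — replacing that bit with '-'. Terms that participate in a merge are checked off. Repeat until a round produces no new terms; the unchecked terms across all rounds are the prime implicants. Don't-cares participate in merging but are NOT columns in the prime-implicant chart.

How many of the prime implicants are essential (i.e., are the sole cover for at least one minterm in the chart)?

3

size-2^0 implicants → 0001(✓)  0010(✓)  0011(✓)  0100(✓)  0111(✓)  1000(✓)  1010(✓)  1100(✓)  1101(✓)
size-2^1 implicants → -010  -100  0-11  00-1  001-  1-00  10-0  110-
Unchecked terms (primes): -010, -100, 0-11, 00-1, 001-, 1-00, 10-0, 110-
Minterm coverage:
  m1 ⊆ 00-1 [E]
  m3 ⊆ 0-11,00-1,001-
  m4 ⊆ -100 [E]
  m8 ⊆ 1-00,10-0
  m12 ⊆ -100,1-00,110-
  m13 ⊆ 110- [E]
E = {-100, 00-1, 110-}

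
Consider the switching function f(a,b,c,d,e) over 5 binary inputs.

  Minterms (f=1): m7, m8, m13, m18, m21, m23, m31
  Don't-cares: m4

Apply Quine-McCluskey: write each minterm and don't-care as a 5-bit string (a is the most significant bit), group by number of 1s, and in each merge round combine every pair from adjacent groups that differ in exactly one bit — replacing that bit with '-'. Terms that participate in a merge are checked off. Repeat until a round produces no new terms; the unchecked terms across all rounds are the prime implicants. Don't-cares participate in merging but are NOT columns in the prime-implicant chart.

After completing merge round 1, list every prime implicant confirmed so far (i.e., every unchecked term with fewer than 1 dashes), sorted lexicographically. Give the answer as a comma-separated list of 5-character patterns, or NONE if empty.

Round 0: 00100 00111✓ 01000 01101 10010 10101✓ 10111✓ 11111✓
Round 1: -0111 1-111 101-1
PIs = {-0111, 00100, 01000, 01101, 1-111, 10010, 101-1}

00100, 01000, 01101, 10010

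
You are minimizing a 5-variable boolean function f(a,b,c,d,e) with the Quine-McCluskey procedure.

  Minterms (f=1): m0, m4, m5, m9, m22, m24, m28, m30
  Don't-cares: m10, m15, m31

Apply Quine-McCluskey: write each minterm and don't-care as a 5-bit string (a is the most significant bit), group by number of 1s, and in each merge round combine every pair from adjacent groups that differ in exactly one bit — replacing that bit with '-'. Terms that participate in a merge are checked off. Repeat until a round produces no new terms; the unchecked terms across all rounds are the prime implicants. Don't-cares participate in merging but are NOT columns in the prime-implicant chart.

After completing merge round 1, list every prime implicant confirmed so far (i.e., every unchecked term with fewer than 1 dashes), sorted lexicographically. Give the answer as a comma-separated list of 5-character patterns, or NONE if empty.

size-2^0 implicants → 00000(✓)  00100(✓)  00101(✓)  01001  01010  01111(✓)  10110(✓)  11000(✓)  11100(✓)  11110(✓)  11111(✓)
size-2^1 implicants → -1111  00-00  0010-  1-110  11-00  111-0  1111-
Unchecked terms (primes): -1111, 00-00, 0010-, 01001, 01010, 1-110, 11-00, 111-0, 1111-

01001, 01010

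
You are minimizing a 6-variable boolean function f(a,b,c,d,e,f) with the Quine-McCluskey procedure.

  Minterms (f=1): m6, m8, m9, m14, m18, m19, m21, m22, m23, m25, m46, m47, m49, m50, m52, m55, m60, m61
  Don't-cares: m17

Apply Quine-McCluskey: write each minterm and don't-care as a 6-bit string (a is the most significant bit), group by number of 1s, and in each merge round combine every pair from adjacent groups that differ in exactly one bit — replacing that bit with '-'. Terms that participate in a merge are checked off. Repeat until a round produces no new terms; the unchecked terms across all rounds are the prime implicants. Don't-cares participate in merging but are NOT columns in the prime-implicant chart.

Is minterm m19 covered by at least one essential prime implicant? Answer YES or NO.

Round 0: 000110✓ 001000✓ 001001✓ 001110✓ 010001✓ 010010✓ 010011✓ 010101✓ 010110✓ 010111✓ 011001✓ 101110✓ 101111✓ 110001✓ 110010✓ 110100✓ 110111✓ 111100✓ 111101✓
Round 1: -01110 -10001 -10010 -10111 0-0110 0-1001 00-110 00100- 01-001 010-01✓ 010-10✓ 010-11✓ 0100-1✓ 01001-✓ 0101-1✓ 01011-✓ 10111- 11-100 11110-
Round 2: 010--1 010-1-
PIs = {-01110, -10001, -10010, -10111, 0-0110, 0-1001, 00-110, 00100-, 01-001, 010--1, 010-1-, 10111-, 11-100, 11110-}
Coverage chart:
  m6: 0-0110,00-110
  m8: 00100- ←essential
  m9: 0-1001,00100-
  m14: -01110,00-110
  m18: -10010,010-1-
  m19: 010--1,010-1-
  m21: 010--1 ←essential
  m22: 0-0110,010-1-
  m23: -10111,010--1,010-1-
  m25: 0-1001,01-001
  m46: -01110,10111-
  m47: 10111- ←essential
  m49: -10001 ←essential
  m50: -10010 ←essential
  m52: 11-100 ←essential
  m55: -10111 ←essential
  m60: 11-100,11110-
  m61: 11110- ←essential
Essential: -10001, -10010, -10111, 00100-, 010--1, 10111-, 11-100, 11110-

YES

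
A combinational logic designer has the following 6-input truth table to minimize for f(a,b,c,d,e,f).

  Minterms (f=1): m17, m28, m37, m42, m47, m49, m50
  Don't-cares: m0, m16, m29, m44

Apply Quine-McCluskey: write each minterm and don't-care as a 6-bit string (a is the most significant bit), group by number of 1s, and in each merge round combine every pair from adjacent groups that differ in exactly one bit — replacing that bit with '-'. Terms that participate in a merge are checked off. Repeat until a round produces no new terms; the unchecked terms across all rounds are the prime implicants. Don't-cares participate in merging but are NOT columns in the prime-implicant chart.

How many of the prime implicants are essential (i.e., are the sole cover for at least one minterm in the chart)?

Round 0: 000000✓ 010000✓ 010001✓ 011100✓ 011101✓ 100101 101010 101100 101111 110001✓ 110010
Round 1: -10001 0-0000 01000- 01110-
PIs = {-10001, 0-0000, 01000-, 01110-, 100101, 101010, 101100, 101111, 110010}
Coverage chart:
  m17: -10001,01000-
  m28: 01110- ←essential
  m37: 100101 ←essential
  m42: 101010 ←essential
  m47: 101111 ←essential
  m49: -10001 ←essential
  m50: 110010 ←essential
Essential: -10001, 01110-, 100101, 101010, 101111, 110010

6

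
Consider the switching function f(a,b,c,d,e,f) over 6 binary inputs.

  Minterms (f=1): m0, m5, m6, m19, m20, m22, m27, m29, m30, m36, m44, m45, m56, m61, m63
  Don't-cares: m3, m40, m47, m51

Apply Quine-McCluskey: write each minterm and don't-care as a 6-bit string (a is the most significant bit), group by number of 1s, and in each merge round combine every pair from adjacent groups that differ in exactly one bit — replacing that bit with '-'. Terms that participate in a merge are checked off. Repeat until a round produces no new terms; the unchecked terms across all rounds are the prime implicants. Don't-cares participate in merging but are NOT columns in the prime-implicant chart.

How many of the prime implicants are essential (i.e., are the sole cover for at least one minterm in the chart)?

10

Round 0: 000000 000011✓ 000101 000110✓ 010011✓ 010100✓ 010110✓ 011011✓ 011101✓ 011110✓ 100100✓ 101000✓ 101100✓ 101101✓ 101111✓ 110011✓ 111000✓ 111101✓ 111111✓
Round 1: -10011 -11101 0-0011 0-0110 01-011 01-110 0101-0 1-1000 1-1101✓ 1-1111✓ 10-100 101-00 1011-1✓ 10110- 1111-1✓
Round 2: 1-11-1
PIs = {-10011, -11101, 0-0011, 0-0110, 000000, 000101, 01-011, 01-110, 0101-0, 1-1000, 1-11-1, 10-100, 101-00, 10110-}
Coverage chart:
  m0: 000000 ←essential
  m5: 000101 ←essential
  m6: 0-0110 ←essential
  m19: -10011,0-0011,01-011
  m20: 0101-0 ←essential
  m22: 0-0110,01-110,0101-0
  m27: 01-011 ←essential
  m29: -11101 ←essential
  m30: 01-110 ←essential
  m36: 10-100 ←essential
  m44: 10-100,101-00,10110-
  m45: 1-11-1,10110-
  m56: 1-1000 ←essential
  m61: -11101,1-11-1
  m63: 1-11-1 ←essential
Essential: -11101, 0-0110, 000000, 000101, 01-011, 01-110, 0101-0, 1-1000, 1-11-1, 10-100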